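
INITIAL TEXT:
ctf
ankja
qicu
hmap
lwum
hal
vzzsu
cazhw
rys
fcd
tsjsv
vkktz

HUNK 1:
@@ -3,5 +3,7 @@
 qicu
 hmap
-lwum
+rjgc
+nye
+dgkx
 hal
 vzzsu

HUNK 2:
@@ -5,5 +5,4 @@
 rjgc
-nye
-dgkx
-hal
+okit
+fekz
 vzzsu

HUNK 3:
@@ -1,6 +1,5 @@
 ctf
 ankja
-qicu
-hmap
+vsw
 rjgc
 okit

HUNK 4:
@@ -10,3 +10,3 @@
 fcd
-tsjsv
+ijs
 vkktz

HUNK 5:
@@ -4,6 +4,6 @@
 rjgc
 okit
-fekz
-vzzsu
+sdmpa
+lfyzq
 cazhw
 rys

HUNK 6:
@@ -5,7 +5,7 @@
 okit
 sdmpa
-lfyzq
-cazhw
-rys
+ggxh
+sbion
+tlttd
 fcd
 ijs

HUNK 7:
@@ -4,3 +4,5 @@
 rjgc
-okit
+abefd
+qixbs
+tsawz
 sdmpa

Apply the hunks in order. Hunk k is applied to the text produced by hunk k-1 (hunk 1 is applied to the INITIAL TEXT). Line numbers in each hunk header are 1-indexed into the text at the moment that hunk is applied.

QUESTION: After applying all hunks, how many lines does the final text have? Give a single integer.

Answer: 14

Derivation:
Hunk 1: at line 3 remove [lwum] add [rjgc,nye,dgkx] -> 14 lines: ctf ankja qicu hmap rjgc nye dgkx hal vzzsu cazhw rys fcd tsjsv vkktz
Hunk 2: at line 5 remove [nye,dgkx,hal] add [okit,fekz] -> 13 lines: ctf ankja qicu hmap rjgc okit fekz vzzsu cazhw rys fcd tsjsv vkktz
Hunk 3: at line 1 remove [qicu,hmap] add [vsw] -> 12 lines: ctf ankja vsw rjgc okit fekz vzzsu cazhw rys fcd tsjsv vkktz
Hunk 4: at line 10 remove [tsjsv] add [ijs] -> 12 lines: ctf ankja vsw rjgc okit fekz vzzsu cazhw rys fcd ijs vkktz
Hunk 5: at line 4 remove [fekz,vzzsu] add [sdmpa,lfyzq] -> 12 lines: ctf ankja vsw rjgc okit sdmpa lfyzq cazhw rys fcd ijs vkktz
Hunk 6: at line 5 remove [lfyzq,cazhw,rys] add [ggxh,sbion,tlttd] -> 12 lines: ctf ankja vsw rjgc okit sdmpa ggxh sbion tlttd fcd ijs vkktz
Hunk 7: at line 4 remove [okit] add [abefd,qixbs,tsawz] -> 14 lines: ctf ankja vsw rjgc abefd qixbs tsawz sdmpa ggxh sbion tlttd fcd ijs vkktz
Final line count: 14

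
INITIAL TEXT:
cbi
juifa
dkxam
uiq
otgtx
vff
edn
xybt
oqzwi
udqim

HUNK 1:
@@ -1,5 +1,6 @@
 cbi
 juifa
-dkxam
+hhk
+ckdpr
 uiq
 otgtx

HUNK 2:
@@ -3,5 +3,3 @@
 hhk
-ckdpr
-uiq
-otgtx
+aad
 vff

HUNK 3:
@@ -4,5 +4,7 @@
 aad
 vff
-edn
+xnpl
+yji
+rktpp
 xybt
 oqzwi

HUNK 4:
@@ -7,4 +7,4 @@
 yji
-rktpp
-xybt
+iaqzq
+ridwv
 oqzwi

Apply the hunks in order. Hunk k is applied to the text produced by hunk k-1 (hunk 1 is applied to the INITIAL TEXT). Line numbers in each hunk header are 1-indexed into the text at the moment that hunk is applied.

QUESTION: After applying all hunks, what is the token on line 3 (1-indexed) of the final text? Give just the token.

Answer: hhk

Derivation:
Hunk 1: at line 1 remove [dkxam] add [hhk,ckdpr] -> 11 lines: cbi juifa hhk ckdpr uiq otgtx vff edn xybt oqzwi udqim
Hunk 2: at line 3 remove [ckdpr,uiq,otgtx] add [aad] -> 9 lines: cbi juifa hhk aad vff edn xybt oqzwi udqim
Hunk 3: at line 4 remove [edn] add [xnpl,yji,rktpp] -> 11 lines: cbi juifa hhk aad vff xnpl yji rktpp xybt oqzwi udqim
Hunk 4: at line 7 remove [rktpp,xybt] add [iaqzq,ridwv] -> 11 lines: cbi juifa hhk aad vff xnpl yji iaqzq ridwv oqzwi udqim
Final line 3: hhk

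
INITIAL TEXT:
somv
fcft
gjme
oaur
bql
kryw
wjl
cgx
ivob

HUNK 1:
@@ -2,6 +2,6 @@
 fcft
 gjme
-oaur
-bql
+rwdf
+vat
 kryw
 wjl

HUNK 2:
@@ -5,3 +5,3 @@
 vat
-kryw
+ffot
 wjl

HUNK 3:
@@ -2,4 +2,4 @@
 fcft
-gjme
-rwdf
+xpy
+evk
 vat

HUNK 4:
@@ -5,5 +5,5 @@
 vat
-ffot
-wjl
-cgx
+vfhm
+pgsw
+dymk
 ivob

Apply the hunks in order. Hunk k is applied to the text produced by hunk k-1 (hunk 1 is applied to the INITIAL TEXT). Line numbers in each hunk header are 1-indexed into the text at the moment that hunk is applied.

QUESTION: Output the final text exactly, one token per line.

Answer: somv
fcft
xpy
evk
vat
vfhm
pgsw
dymk
ivob

Derivation:
Hunk 1: at line 2 remove [oaur,bql] add [rwdf,vat] -> 9 lines: somv fcft gjme rwdf vat kryw wjl cgx ivob
Hunk 2: at line 5 remove [kryw] add [ffot] -> 9 lines: somv fcft gjme rwdf vat ffot wjl cgx ivob
Hunk 3: at line 2 remove [gjme,rwdf] add [xpy,evk] -> 9 lines: somv fcft xpy evk vat ffot wjl cgx ivob
Hunk 4: at line 5 remove [ffot,wjl,cgx] add [vfhm,pgsw,dymk] -> 9 lines: somv fcft xpy evk vat vfhm pgsw dymk ivob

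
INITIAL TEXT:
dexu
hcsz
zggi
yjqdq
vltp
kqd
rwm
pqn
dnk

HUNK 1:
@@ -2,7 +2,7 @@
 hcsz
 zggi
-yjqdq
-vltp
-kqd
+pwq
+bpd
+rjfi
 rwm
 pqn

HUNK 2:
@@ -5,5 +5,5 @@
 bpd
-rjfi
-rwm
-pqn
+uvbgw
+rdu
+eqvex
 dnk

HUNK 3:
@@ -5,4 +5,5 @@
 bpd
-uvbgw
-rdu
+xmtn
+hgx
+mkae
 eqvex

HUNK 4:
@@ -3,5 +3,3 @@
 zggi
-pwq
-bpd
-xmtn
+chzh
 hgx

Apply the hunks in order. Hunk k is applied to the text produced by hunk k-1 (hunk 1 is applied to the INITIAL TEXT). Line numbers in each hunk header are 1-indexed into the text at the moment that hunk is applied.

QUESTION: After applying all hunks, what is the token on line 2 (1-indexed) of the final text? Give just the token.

Answer: hcsz

Derivation:
Hunk 1: at line 2 remove [yjqdq,vltp,kqd] add [pwq,bpd,rjfi] -> 9 lines: dexu hcsz zggi pwq bpd rjfi rwm pqn dnk
Hunk 2: at line 5 remove [rjfi,rwm,pqn] add [uvbgw,rdu,eqvex] -> 9 lines: dexu hcsz zggi pwq bpd uvbgw rdu eqvex dnk
Hunk 3: at line 5 remove [uvbgw,rdu] add [xmtn,hgx,mkae] -> 10 lines: dexu hcsz zggi pwq bpd xmtn hgx mkae eqvex dnk
Hunk 4: at line 3 remove [pwq,bpd,xmtn] add [chzh] -> 8 lines: dexu hcsz zggi chzh hgx mkae eqvex dnk
Final line 2: hcsz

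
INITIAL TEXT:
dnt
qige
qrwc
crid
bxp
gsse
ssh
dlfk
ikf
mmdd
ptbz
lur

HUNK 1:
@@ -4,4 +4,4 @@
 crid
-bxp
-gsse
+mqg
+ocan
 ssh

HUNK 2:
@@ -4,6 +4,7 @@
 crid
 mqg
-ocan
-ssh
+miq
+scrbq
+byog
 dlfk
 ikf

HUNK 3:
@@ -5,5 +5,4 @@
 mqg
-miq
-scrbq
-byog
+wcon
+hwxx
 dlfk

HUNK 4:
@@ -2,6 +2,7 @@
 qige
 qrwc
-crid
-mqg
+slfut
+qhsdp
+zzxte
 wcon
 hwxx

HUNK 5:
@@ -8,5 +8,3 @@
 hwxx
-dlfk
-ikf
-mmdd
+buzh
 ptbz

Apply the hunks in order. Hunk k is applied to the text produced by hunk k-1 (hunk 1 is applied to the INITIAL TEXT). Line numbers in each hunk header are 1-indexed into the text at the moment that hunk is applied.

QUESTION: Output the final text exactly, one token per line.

Hunk 1: at line 4 remove [bxp,gsse] add [mqg,ocan] -> 12 lines: dnt qige qrwc crid mqg ocan ssh dlfk ikf mmdd ptbz lur
Hunk 2: at line 4 remove [ocan,ssh] add [miq,scrbq,byog] -> 13 lines: dnt qige qrwc crid mqg miq scrbq byog dlfk ikf mmdd ptbz lur
Hunk 3: at line 5 remove [miq,scrbq,byog] add [wcon,hwxx] -> 12 lines: dnt qige qrwc crid mqg wcon hwxx dlfk ikf mmdd ptbz lur
Hunk 4: at line 2 remove [crid,mqg] add [slfut,qhsdp,zzxte] -> 13 lines: dnt qige qrwc slfut qhsdp zzxte wcon hwxx dlfk ikf mmdd ptbz lur
Hunk 5: at line 8 remove [dlfk,ikf,mmdd] add [buzh] -> 11 lines: dnt qige qrwc slfut qhsdp zzxte wcon hwxx buzh ptbz lur

Answer: dnt
qige
qrwc
slfut
qhsdp
zzxte
wcon
hwxx
buzh
ptbz
lur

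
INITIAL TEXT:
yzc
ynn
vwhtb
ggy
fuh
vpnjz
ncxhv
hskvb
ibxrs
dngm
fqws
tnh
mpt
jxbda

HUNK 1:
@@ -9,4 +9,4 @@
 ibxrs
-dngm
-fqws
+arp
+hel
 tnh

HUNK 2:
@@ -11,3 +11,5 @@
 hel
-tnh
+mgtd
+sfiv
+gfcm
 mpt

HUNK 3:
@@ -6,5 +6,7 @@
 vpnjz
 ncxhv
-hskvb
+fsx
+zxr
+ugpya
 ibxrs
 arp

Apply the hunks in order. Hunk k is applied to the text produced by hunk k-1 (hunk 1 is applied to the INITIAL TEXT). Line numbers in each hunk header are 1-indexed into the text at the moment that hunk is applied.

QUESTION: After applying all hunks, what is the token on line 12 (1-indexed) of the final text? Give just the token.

Hunk 1: at line 9 remove [dngm,fqws] add [arp,hel] -> 14 lines: yzc ynn vwhtb ggy fuh vpnjz ncxhv hskvb ibxrs arp hel tnh mpt jxbda
Hunk 2: at line 11 remove [tnh] add [mgtd,sfiv,gfcm] -> 16 lines: yzc ynn vwhtb ggy fuh vpnjz ncxhv hskvb ibxrs arp hel mgtd sfiv gfcm mpt jxbda
Hunk 3: at line 6 remove [hskvb] add [fsx,zxr,ugpya] -> 18 lines: yzc ynn vwhtb ggy fuh vpnjz ncxhv fsx zxr ugpya ibxrs arp hel mgtd sfiv gfcm mpt jxbda
Final line 12: arp

Answer: arp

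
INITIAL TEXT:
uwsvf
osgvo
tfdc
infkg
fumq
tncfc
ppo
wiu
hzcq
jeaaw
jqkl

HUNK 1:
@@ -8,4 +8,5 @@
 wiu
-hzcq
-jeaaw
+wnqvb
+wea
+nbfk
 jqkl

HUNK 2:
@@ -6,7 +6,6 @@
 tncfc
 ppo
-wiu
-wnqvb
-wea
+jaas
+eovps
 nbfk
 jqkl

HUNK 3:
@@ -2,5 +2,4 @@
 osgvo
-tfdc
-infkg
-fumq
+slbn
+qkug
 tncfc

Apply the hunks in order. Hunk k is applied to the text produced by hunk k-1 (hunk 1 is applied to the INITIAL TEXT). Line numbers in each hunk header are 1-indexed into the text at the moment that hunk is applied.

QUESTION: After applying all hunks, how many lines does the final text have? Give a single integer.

Hunk 1: at line 8 remove [hzcq,jeaaw] add [wnqvb,wea,nbfk] -> 12 lines: uwsvf osgvo tfdc infkg fumq tncfc ppo wiu wnqvb wea nbfk jqkl
Hunk 2: at line 6 remove [wiu,wnqvb,wea] add [jaas,eovps] -> 11 lines: uwsvf osgvo tfdc infkg fumq tncfc ppo jaas eovps nbfk jqkl
Hunk 3: at line 2 remove [tfdc,infkg,fumq] add [slbn,qkug] -> 10 lines: uwsvf osgvo slbn qkug tncfc ppo jaas eovps nbfk jqkl
Final line count: 10

Answer: 10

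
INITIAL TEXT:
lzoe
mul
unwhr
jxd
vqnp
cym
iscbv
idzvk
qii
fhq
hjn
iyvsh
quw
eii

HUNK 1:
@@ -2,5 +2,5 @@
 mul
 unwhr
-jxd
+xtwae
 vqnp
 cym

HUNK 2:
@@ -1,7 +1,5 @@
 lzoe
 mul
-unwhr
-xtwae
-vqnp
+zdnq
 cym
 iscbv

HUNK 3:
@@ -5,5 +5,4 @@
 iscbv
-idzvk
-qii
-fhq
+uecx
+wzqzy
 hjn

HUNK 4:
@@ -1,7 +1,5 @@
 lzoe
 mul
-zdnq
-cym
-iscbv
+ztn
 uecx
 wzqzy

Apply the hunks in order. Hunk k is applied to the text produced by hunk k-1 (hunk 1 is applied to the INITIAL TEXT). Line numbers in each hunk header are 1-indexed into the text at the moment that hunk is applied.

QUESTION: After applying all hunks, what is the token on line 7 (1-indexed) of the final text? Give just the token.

Hunk 1: at line 2 remove [jxd] add [xtwae] -> 14 lines: lzoe mul unwhr xtwae vqnp cym iscbv idzvk qii fhq hjn iyvsh quw eii
Hunk 2: at line 1 remove [unwhr,xtwae,vqnp] add [zdnq] -> 12 lines: lzoe mul zdnq cym iscbv idzvk qii fhq hjn iyvsh quw eii
Hunk 3: at line 5 remove [idzvk,qii,fhq] add [uecx,wzqzy] -> 11 lines: lzoe mul zdnq cym iscbv uecx wzqzy hjn iyvsh quw eii
Hunk 4: at line 1 remove [zdnq,cym,iscbv] add [ztn] -> 9 lines: lzoe mul ztn uecx wzqzy hjn iyvsh quw eii
Final line 7: iyvsh

Answer: iyvsh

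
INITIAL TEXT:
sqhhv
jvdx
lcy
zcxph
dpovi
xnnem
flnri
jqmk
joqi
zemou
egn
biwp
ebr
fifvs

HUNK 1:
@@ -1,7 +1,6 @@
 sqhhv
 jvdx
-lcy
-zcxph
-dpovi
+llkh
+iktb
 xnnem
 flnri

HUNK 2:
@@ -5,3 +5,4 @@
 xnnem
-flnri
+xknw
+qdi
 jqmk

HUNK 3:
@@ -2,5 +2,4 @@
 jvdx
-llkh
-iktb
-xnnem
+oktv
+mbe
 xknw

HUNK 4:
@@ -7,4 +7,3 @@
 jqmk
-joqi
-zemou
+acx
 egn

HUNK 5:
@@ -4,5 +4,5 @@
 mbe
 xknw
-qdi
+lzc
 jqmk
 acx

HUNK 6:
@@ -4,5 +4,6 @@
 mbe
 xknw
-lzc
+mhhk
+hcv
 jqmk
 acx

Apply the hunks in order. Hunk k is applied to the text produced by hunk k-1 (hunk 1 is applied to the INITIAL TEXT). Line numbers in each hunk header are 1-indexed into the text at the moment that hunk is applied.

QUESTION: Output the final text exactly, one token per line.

Answer: sqhhv
jvdx
oktv
mbe
xknw
mhhk
hcv
jqmk
acx
egn
biwp
ebr
fifvs

Derivation:
Hunk 1: at line 1 remove [lcy,zcxph,dpovi] add [llkh,iktb] -> 13 lines: sqhhv jvdx llkh iktb xnnem flnri jqmk joqi zemou egn biwp ebr fifvs
Hunk 2: at line 5 remove [flnri] add [xknw,qdi] -> 14 lines: sqhhv jvdx llkh iktb xnnem xknw qdi jqmk joqi zemou egn biwp ebr fifvs
Hunk 3: at line 2 remove [llkh,iktb,xnnem] add [oktv,mbe] -> 13 lines: sqhhv jvdx oktv mbe xknw qdi jqmk joqi zemou egn biwp ebr fifvs
Hunk 4: at line 7 remove [joqi,zemou] add [acx] -> 12 lines: sqhhv jvdx oktv mbe xknw qdi jqmk acx egn biwp ebr fifvs
Hunk 5: at line 4 remove [qdi] add [lzc] -> 12 lines: sqhhv jvdx oktv mbe xknw lzc jqmk acx egn biwp ebr fifvs
Hunk 6: at line 4 remove [lzc] add [mhhk,hcv] -> 13 lines: sqhhv jvdx oktv mbe xknw mhhk hcv jqmk acx egn biwp ebr fifvs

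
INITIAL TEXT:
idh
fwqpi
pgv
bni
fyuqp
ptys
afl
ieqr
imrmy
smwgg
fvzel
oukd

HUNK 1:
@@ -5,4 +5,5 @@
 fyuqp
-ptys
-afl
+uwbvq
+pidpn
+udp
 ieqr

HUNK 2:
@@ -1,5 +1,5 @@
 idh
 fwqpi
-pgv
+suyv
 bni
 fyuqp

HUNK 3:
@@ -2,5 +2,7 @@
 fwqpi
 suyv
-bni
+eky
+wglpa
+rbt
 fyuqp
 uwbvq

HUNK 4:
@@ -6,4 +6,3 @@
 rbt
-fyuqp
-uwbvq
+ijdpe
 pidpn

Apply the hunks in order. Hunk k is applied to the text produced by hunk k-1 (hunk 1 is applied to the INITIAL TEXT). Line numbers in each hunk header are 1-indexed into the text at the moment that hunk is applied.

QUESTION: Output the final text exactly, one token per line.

Answer: idh
fwqpi
suyv
eky
wglpa
rbt
ijdpe
pidpn
udp
ieqr
imrmy
smwgg
fvzel
oukd

Derivation:
Hunk 1: at line 5 remove [ptys,afl] add [uwbvq,pidpn,udp] -> 13 lines: idh fwqpi pgv bni fyuqp uwbvq pidpn udp ieqr imrmy smwgg fvzel oukd
Hunk 2: at line 1 remove [pgv] add [suyv] -> 13 lines: idh fwqpi suyv bni fyuqp uwbvq pidpn udp ieqr imrmy smwgg fvzel oukd
Hunk 3: at line 2 remove [bni] add [eky,wglpa,rbt] -> 15 lines: idh fwqpi suyv eky wglpa rbt fyuqp uwbvq pidpn udp ieqr imrmy smwgg fvzel oukd
Hunk 4: at line 6 remove [fyuqp,uwbvq] add [ijdpe] -> 14 lines: idh fwqpi suyv eky wglpa rbt ijdpe pidpn udp ieqr imrmy smwgg fvzel oukd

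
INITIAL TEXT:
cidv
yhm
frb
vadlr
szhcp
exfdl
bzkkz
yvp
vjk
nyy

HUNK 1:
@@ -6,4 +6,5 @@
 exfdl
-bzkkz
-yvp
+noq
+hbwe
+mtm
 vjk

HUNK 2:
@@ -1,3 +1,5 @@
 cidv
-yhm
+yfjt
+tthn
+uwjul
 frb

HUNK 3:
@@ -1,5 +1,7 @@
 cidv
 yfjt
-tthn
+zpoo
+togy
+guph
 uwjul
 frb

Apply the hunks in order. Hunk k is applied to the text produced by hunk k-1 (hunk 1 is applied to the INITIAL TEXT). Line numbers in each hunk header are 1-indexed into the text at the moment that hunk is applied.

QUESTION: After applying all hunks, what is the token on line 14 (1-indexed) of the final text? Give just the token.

Hunk 1: at line 6 remove [bzkkz,yvp] add [noq,hbwe,mtm] -> 11 lines: cidv yhm frb vadlr szhcp exfdl noq hbwe mtm vjk nyy
Hunk 2: at line 1 remove [yhm] add [yfjt,tthn,uwjul] -> 13 lines: cidv yfjt tthn uwjul frb vadlr szhcp exfdl noq hbwe mtm vjk nyy
Hunk 3: at line 1 remove [tthn] add [zpoo,togy,guph] -> 15 lines: cidv yfjt zpoo togy guph uwjul frb vadlr szhcp exfdl noq hbwe mtm vjk nyy
Final line 14: vjk

Answer: vjk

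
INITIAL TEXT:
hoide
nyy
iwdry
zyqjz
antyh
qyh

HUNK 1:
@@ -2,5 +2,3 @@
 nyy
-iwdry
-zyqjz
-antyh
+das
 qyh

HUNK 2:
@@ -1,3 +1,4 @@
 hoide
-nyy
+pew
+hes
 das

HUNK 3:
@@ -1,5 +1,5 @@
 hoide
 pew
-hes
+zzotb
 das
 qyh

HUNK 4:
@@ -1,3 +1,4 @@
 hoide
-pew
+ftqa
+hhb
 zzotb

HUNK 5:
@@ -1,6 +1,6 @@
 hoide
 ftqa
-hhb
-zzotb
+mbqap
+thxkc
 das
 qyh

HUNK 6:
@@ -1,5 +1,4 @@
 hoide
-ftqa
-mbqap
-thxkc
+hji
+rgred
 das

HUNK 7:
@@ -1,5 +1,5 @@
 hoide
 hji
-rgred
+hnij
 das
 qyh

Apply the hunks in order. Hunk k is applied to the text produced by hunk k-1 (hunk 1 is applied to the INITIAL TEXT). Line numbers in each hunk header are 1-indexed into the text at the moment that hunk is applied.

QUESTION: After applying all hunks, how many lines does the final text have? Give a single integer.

Answer: 5

Derivation:
Hunk 1: at line 2 remove [iwdry,zyqjz,antyh] add [das] -> 4 lines: hoide nyy das qyh
Hunk 2: at line 1 remove [nyy] add [pew,hes] -> 5 lines: hoide pew hes das qyh
Hunk 3: at line 1 remove [hes] add [zzotb] -> 5 lines: hoide pew zzotb das qyh
Hunk 4: at line 1 remove [pew] add [ftqa,hhb] -> 6 lines: hoide ftqa hhb zzotb das qyh
Hunk 5: at line 1 remove [hhb,zzotb] add [mbqap,thxkc] -> 6 lines: hoide ftqa mbqap thxkc das qyh
Hunk 6: at line 1 remove [ftqa,mbqap,thxkc] add [hji,rgred] -> 5 lines: hoide hji rgred das qyh
Hunk 7: at line 1 remove [rgred] add [hnij] -> 5 lines: hoide hji hnij das qyh
Final line count: 5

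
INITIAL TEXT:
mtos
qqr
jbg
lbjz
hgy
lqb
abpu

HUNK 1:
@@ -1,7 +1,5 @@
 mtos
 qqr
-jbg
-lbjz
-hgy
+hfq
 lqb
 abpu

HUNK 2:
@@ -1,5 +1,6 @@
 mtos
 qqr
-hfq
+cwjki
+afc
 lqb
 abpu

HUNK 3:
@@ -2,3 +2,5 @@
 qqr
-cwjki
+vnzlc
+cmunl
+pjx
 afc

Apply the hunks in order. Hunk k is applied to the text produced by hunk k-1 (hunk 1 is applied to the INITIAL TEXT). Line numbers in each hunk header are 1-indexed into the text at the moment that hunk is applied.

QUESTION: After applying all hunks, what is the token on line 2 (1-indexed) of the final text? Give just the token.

Hunk 1: at line 1 remove [jbg,lbjz,hgy] add [hfq] -> 5 lines: mtos qqr hfq lqb abpu
Hunk 2: at line 1 remove [hfq] add [cwjki,afc] -> 6 lines: mtos qqr cwjki afc lqb abpu
Hunk 3: at line 2 remove [cwjki] add [vnzlc,cmunl,pjx] -> 8 lines: mtos qqr vnzlc cmunl pjx afc lqb abpu
Final line 2: qqr

Answer: qqr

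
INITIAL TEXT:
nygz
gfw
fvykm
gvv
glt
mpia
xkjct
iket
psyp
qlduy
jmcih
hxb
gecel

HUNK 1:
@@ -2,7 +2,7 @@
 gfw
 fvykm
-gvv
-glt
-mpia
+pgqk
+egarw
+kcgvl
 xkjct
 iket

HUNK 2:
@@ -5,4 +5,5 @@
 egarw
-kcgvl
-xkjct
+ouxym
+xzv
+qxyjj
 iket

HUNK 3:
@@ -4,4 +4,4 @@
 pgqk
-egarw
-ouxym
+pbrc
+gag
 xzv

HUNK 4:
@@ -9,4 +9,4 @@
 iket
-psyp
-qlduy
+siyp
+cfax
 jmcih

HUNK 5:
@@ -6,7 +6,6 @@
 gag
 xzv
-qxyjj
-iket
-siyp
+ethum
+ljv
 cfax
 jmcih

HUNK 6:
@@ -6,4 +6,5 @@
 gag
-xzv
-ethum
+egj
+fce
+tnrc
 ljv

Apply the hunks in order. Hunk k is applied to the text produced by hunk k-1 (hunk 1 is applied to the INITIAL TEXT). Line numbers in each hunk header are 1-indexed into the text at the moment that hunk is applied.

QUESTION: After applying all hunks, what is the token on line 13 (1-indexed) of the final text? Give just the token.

Hunk 1: at line 2 remove [gvv,glt,mpia] add [pgqk,egarw,kcgvl] -> 13 lines: nygz gfw fvykm pgqk egarw kcgvl xkjct iket psyp qlduy jmcih hxb gecel
Hunk 2: at line 5 remove [kcgvl,xkjct] add [ouxym,xzv,qxyjj] -> 14 lines: nygz gfw fvykm pgqk egarw ouxym xzv qxyjj iket psyp qlduy jmcih hxb gecel
Hunk 3: at line 4 remove [egarw,ouxym] add [pbrc,gag] -> 14 lines: nygz gfw fvykm pgqk pbrc gag xzv qxyjj iket psyp qlduy jmcih hxb gecel
Hunk 4: at line 9 remove [psyp,qlduy] add [siyp,cfax] -> 14 lines: nygz gfw fvykm pgqk pbrc gag xzv qxyjj iket siyp cfax jmcih hxb gecel
Hunk 5: at line 6 remove [qxyjj,iket,siyp] add [ethum,ljv] -> 13 lines: nygz gfw fvykm pgqk pbrc gag xzv ethum ljv cfax jmcih hxb gecel
Hunk 6: at line 6 remove [xzv,ethum] add [egj,fce,tnrc] -> 14 lines: nygz gfw fvykm pgqk pbrc gag egj fce tnrc ljv cfax jmcih hxb gecel
Final line 13: hxb

Answer: hxb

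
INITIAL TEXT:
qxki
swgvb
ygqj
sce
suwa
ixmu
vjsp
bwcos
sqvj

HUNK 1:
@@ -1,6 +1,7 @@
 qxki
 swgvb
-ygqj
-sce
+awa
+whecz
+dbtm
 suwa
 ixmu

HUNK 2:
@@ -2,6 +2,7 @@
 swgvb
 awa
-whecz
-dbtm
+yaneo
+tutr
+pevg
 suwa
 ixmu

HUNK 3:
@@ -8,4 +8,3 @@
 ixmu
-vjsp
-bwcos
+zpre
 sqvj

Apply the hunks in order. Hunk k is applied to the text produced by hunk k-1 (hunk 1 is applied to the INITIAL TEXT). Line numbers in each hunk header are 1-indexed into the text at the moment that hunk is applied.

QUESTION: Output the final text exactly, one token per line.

Answer: qxki
swgvb
awa
yaneo
tutr
pevg
suwa
ixmu
zpre
sqvj

Derivation:
Hunk 1: at line 1 remove [ygqj,sce] add [awa,whecz,dbtm] -> 10 lines: qxki swgvb awa whecz dbtm suwa ixmu vjsp bwcos sqvj
Hunk 2: at line 2 remove [whecz,dbtm] add [yaneo,tutr,pevg] -> 11 lines: qxki swgvb awa yaneo tutr pevg suwa ixmu vjsp bwcos sqvj
Hunk 3: at line 8 remove [vjsp,bwcos] add [zpre] -> 10 lines: qxki swgvb awa yaneo tutr pevg suwa ixmu zpre sqvj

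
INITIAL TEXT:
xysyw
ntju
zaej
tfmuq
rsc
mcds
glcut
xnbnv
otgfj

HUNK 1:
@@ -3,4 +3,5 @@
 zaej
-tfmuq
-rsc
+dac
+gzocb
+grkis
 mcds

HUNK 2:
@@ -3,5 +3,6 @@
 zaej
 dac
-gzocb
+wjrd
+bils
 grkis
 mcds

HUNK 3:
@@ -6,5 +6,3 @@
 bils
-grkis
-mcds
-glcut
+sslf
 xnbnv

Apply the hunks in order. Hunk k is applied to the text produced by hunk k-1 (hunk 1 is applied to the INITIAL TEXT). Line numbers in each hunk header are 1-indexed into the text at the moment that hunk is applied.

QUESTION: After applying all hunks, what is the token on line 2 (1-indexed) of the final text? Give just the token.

Answer: ntju

Derivation:
Hunk 1: at line 3 remove [tfmuq,rsc] add [dac,gzocb,grkis] -> 10 lines: xysyw ntju zaej dac gzocb grkis mcds glcut xnbnv otgfj
Hunk 2: at line 3 remove [gzocb] add [wjrd,bils] -> 11 lines: xysyw ntju zaej dac wjrd bils grkis mcds glcut xnbnv otgfj
Hunk 3: at line 6 remove [grkis,mcds,glcut] add [sslf] -> 9 lines: xysyw ntju zaej dac wjrd bils sslf xnbnv otgfj
Final line 2: ntju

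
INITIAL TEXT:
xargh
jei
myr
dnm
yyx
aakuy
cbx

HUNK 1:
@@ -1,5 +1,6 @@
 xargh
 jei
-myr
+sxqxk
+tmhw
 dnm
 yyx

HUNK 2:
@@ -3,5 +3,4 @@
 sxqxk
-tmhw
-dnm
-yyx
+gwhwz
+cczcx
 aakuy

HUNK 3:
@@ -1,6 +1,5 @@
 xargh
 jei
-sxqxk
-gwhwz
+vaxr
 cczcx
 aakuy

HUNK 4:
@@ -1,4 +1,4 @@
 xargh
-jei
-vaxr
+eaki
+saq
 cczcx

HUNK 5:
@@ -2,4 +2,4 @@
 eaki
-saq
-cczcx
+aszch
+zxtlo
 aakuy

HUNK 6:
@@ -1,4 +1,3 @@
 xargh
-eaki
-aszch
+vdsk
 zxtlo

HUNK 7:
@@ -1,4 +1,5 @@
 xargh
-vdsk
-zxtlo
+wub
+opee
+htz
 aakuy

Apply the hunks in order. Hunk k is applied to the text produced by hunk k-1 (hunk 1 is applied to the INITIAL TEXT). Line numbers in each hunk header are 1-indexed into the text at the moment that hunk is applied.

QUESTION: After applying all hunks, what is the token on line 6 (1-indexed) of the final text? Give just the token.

Hunk 1: at line 1 remove [myr] add [sxqxk,tmhw] -> 8 lines: xargh jei sxqxk tmhw dnm yyx aakuy cbx
Hunk 2: at line 3 remove [tmhw,dnm,yyx] add [gwhwz,cczcx] -> 7 lines: xargh jei sxqxk gwhwz cczcx aakuy cbx
Hunk 3: at line 1 remove [sxqxk,gwhwz] add [vaxr] -> 6 lines: xargh jei vaxr cczcx aakuy cbx
Hunk 4: at line 1 remove [jei,vaxr] add [eaki,saq] -> 6 lines: xargh eaki saq cczcx aakuy cbx
Hunk 5: at line 2 remove [saq,cczcx] add [aszch,zxtlo] -> 6 lines: xargh eaki aszch zxtlo aakuy cbx
Hunk 6: at line 1 remove [eaki,aszch] add [vdsk] -> 5 lines: xargh vdsk zxtlo aakuy cbx
Hunk 7: at line 1 remove [vdsk,zxtlo] add [wub,opee,htz] -> 6 lines: xargh wub opee htz aakuy cbx
Final line 6: cbx

Answer: cbx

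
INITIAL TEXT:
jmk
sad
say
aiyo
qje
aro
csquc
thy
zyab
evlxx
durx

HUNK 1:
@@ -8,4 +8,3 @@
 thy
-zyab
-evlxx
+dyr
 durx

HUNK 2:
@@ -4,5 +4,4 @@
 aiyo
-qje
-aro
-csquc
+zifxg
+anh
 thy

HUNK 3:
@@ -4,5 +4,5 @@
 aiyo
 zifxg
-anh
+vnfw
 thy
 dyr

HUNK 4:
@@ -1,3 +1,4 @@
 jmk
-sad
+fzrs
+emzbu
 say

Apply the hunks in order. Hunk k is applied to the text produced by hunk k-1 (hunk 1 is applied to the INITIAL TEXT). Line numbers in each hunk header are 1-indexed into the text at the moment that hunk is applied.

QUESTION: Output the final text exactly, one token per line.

Answer: jmk
fzrs
emzbu
say
aiyo
zifxg
vnfw
thy
dyr
durx

Derivation:
Hunk 1: at line 8 remove [zyab,evlxx] add [dyr] -> 10 lines: jmk sad say aiyo qje aro csquc thy dyr durx
Hunk 2: at line 4 remove [qje,aro,csquc] add [zifxg,anh] -> 9 lines: jmk sad say aiyo zifxg anh thy dyr durx
Hunk 3: at line 4 remove [anh] add [vnfw] -> 9 lines: jmk sad say aiyo zifxg vnfw thy dyr durx
Hunk 4: at line 1 remove [sad] add [fzrs,emzbu] -> 10 lines: jmk fzrs emzbu say aiyo zifxg vnfw thy dyr durx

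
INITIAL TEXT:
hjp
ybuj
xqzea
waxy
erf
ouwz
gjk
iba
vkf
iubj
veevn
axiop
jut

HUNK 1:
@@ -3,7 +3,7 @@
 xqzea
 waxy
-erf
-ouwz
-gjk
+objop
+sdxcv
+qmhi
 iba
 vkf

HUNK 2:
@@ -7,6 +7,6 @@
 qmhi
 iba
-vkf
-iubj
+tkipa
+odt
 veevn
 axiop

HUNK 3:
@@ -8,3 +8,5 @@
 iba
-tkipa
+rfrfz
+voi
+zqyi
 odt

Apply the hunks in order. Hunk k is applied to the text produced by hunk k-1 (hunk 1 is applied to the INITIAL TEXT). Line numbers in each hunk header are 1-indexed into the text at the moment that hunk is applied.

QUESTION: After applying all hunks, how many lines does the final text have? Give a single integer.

Hunk 1: at line 3 remove [erf,ouwz,gjk] add [objop,sdxcv,qmhi] -> 13 lines: hjp ybuj xqzea waxy objop sdxcv qmhi iba vkf iubj veevn axiop jut
Hunk 2: at line 7 remove [vkf,iubj] add [tkipa,odt] -> 13 lines: hjp ybuj xqzea waxy objop sdxcv qmhi iba tkipa odt veevn axiop jut
Hunk 3: at line 8 remove [tkipa] add [rfrfz,voi,zqyi] -> 15 lines: hjp ybuj xqzea waxy objop sdxcv qmhi iba rfrfz voi zqyi odt veevn axiop jut
Final line count: 15

Answer: 15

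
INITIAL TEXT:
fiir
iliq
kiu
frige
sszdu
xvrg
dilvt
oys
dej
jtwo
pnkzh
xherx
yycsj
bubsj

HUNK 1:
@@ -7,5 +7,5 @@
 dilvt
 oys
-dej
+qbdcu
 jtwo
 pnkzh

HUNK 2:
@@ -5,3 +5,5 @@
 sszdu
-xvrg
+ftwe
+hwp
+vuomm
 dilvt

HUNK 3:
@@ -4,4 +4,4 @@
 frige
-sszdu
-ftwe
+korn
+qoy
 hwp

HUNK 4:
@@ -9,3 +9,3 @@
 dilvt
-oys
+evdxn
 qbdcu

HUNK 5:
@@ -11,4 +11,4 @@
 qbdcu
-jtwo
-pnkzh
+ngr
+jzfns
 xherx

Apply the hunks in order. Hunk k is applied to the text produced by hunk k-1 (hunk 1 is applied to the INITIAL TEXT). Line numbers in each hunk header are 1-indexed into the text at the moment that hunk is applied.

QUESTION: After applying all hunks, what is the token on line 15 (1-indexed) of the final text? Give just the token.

Answer: yycsj

Derivation:
Hunk 1: at line 7 remove [dej] add [qbdcu] -> 14 lines: fiir iliq kiu frige sszdu xvrg dilvt oys qbdcu jtwo pnkzh xherx yycsj bubsj
Hunk 2: at line 5 remove [xvrg] add [ftwe,hwp,vuomm] -> 16 lines: fiir iliq kiu frige sszdu ftwe hwp vuomm dilvt oys qbdcu jtwo pnkzh xherx yycsj bubsj
Hunk 3: at line 4 remove [sszdu,ftwe] add [korn,qoy] -> 16 lines: fiir iliq kiu frige korn qoy hwp vuomm dilvt oys qbdcu jtwo pnkzh xherx yycsj bubsj
Hunk 4: at line 9 remove [oys] add [evdxn] -> 16 lines: fiir iliq kiu frige korn qoy hwp vuomm dilvt evdxn qbdcu jtwo pnkzh xherx yycsj bubsj
Hunk 5: at line 11 remove [jtwo,pnkzh] add [ngr,jzfns] -> 16 lines: fiir iliq kiu frige korn qoy hwp vuomm dilvt evdxn qbdcu ngr jzfns xherx yycsj bubsj
Final line 15: yycsj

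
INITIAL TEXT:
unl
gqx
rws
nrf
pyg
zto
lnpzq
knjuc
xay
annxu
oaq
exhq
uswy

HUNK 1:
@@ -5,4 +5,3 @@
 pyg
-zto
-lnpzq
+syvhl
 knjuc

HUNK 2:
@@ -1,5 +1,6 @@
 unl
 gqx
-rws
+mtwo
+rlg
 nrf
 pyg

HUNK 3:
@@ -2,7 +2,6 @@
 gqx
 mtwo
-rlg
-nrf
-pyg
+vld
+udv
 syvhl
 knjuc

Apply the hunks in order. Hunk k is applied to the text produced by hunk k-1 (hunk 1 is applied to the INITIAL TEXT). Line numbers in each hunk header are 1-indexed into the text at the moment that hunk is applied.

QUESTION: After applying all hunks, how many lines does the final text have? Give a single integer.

Answer: 12

Derivation:
Hunk 1: at line 5 remove [zto,lnpzq] add [syvhl] -> 12 lines: unl gqx rws nrf pyg syvhl knjuc xay annxu oaq exhq uswy
Hunk 2: at line 1 remove [rws] add [mtwo,rlg] -> 13 lines: unl gqx mtwo rlg nrf pyg syvhl knjuc xay annxu oaq exhq uswy
Hunk 3: at line 2 remove [rlg,nrf,pyg] add [vld,udv] -> 12 lines: unl gqx mtwo vld udv syvhl knjuc xay annxu oaq exhq uswy
Final line count: 12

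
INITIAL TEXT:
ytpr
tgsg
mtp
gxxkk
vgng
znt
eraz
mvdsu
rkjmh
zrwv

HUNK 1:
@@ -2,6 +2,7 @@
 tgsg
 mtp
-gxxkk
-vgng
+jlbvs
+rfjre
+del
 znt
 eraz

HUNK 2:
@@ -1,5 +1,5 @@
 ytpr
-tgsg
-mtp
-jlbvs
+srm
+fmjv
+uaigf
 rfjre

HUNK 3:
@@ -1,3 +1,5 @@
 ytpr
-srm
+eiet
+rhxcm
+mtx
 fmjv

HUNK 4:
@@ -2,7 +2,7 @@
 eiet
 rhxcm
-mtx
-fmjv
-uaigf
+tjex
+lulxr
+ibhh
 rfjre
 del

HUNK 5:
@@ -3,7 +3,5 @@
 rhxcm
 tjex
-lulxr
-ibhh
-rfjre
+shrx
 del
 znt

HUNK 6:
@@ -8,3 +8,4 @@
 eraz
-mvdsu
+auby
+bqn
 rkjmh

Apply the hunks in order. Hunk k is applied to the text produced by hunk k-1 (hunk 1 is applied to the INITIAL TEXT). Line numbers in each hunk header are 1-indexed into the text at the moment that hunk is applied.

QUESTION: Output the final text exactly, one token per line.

Hunk 1: at line 2 remove [gxxkk,vgng] add [jlbvs,rfjre,del] -> 11 lines: ytpr tgsg mtp jlbvs rfjre del znt eraz mvdsu rkjmh zrwv
Hunk 2: at line 1 remove [tgsg,mtp,jlbvs] add [srm,fmjv,uaigf] -> 11 lines: ytpr srm fmjv uaigf rfjre del znt eraz mvdsu rkjmh zrwv
Hunk 3: at line 1 remove [srm] add [eiet,rhxcm,mtx] -> 13 lines: ytpr eiet rhxcm mtx fmjv uaigf rfjre del znt eraz mvdsu rkjmh zrwv
Hunk 4: at line 2 remove [mtx,fmjv,uaigf] add [tjex,lulxr,ibhh] -> 13 lines: ytpr eiet rhxcm tjex lulxr ibhh rfjre del znt eraz mvdsu rkjmh zrwv
Hunk 5: at line 3 remove [lulxr,ibhh,rfjre] add [shrx] -> 11 lines: ytpr eiet rhxcm tjex shrx del znt eraz mvdsu rkjmh zrwv
Hunk 6: at line 8 remove [mvdsu] add [auby,bqn] -> 12 lines: ytpr eiet rhxcm tjex shrx del znt eraz auby bqn rkjmh zrwv

Answer: ytpr
eiet
rhxcm
tjex
shrx
del
znt
eraz
auby
bqn
rkjmh
zrwv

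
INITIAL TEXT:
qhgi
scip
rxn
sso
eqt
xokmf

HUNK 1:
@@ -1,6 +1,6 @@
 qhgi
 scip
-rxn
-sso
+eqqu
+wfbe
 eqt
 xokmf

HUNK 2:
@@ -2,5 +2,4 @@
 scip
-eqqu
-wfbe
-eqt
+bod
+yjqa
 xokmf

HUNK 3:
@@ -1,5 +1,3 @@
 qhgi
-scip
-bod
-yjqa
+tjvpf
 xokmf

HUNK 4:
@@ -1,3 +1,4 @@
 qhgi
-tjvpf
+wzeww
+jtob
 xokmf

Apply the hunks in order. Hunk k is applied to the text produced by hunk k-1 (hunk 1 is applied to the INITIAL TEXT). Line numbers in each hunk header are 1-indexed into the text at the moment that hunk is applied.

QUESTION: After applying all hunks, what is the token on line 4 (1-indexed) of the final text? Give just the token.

Answer: xokmf

Derivation:
Hunk 1: at line 1 remove [rxn,sso] add [eqqu,wfbe] -> 6 lines: qhgi scip eqqu wfbe eqt xokmf
Hunk 2: at line 2 remove [eqqu,wfbe,eqt] add [bod,yjqa] -> 5 lines: qhgi scip bod yjqa xokmf
Hunk 3: at line 1 remove [scip,bod,yjqa] add [tjvpf] -> 3 lines: qhgi tjvpf xokmf
Hunk 4: at line 1 remove [tjvpf] add [wzeww,jtob] -> 4 lines: qhgi wzeww jtob xokmf
Final line 4: xokmf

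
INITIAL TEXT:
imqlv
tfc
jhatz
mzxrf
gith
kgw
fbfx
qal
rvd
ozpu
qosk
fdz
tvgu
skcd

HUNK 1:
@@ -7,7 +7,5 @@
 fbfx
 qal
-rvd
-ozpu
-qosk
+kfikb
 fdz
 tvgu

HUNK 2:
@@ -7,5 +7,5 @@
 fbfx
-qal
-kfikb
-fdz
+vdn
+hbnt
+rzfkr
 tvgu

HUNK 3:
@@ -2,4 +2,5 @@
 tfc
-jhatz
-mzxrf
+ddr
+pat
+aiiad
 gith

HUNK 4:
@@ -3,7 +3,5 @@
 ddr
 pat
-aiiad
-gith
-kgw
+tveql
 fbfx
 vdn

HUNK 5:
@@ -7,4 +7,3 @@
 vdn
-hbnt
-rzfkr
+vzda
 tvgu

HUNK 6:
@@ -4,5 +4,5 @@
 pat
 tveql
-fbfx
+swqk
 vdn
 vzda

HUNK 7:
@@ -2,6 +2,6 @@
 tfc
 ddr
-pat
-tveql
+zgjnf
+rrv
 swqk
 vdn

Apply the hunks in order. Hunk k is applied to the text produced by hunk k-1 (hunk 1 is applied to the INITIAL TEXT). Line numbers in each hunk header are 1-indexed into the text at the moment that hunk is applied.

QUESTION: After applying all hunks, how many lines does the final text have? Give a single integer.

Answer: 10

Derivation:
Hunk 1: at line 7 remove [rvd,ozpu,qosk] add [kfikb] -> 12 lines: imqlv tfc jhatz mzxrf gith kgw fbfx qal kfikb fdz tvgu skcd
Hunk 2: at line 7 remove [qal,kfikb,fdz] add [vdn,hbnt,rzfkr] -> 12 lines: imqlv tfc jhatz mzxrf gith kgw fbfx vdn hbnt rzfkr tvgu skcd
Hunk 3: at line 2 remove [jhatz,mzxrf] add [ddr,pat,aiiad] -> 13 lines: imqlv tfc ddr pat aiiad gith kgw fbfx vdn hbnt rzfkr tvgu skcd
Hunk 4: at line 3 remove [aiiad,gith,kgw] add [tveql] -> 11 lines: imqlv tfc ddr pat tveql fbfx vdn hbnt rzfkr tvgu skcd
Hunk 5: at line 7 remove [hbnt,rzfkr] add [vzda] -> 10 lines: imqlv tfc ddr pat tveql fbfx vdn vzda tvgu skcd
Hunk 6: at line 4 remove [fbfx] add [swqk] -> 10 lines: imqlv tfc ddr pat tveql swqk vdn vzda tvgu skcd
Hunk 7: at line 2 remove [pat,tveql] add [zgjnf,rrv] -> 10 lines: imqlv tfc ddr zgjnf rrv swqk vdn vzda tvgu skcd
Final line count: 10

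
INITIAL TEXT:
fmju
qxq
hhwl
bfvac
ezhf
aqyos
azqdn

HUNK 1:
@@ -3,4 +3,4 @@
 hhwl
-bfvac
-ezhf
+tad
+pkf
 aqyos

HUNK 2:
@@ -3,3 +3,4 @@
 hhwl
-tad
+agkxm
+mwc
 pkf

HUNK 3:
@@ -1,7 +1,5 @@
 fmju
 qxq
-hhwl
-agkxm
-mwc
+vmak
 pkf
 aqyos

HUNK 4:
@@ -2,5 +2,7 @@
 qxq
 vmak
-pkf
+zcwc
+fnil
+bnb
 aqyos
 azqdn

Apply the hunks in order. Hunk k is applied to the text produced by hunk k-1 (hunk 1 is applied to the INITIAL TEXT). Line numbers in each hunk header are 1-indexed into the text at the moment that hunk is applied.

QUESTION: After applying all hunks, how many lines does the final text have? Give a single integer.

Answer: 8

Derivation:
Hunk 1: at line 3 remove [bfvac,ezhf] add [tad,pkf] -> 7 lines: fmju qxq hhwl tad pkf aqyos azqdn
Hunk 2: at line 3 remove [tad] add [agkxm,mwc] -> 8 lines: fmju qxq hhwl agkxm mwc pkf aqyos azqdn
Hunk 3: at line 1 remove [hhwl,agkxm,mwc] add [vmak] -> 6 lines: fmju qxq vmak pkf aqyos azqdn
Hunk 4: at line 2 remove [pkf] add [zcwc,fnil,bnb] -> 8 lines: fmju qxq vmak zcwc fnil bnb aqyos azqdn
Final line count: 8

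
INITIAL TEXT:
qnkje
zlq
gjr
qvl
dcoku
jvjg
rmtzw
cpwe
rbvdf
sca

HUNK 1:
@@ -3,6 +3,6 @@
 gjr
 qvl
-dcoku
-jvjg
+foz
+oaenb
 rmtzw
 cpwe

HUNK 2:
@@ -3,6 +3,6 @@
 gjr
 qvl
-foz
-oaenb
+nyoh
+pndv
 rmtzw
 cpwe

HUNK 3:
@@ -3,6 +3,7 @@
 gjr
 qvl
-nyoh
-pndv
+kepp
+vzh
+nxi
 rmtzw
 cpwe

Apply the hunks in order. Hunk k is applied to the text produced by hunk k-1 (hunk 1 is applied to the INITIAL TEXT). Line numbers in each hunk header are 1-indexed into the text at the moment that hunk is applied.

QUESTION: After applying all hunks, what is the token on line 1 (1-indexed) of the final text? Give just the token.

Answer: qnkje

Derivation:
Hunk 1: at line 3 remove [dcoku,jvjg] add [foz,oaenb] -> 10 lines: qnkje zlq gjr qvl foz oaenb rmtzw cpwe rbvdf sca
Hunk 2: at line 3 remove [foz,oaenb] add [nyoh,pndv] -> 10 lines: qnkje zlq gjr qvl nyoh pndv rmtzw cpwe rbvdf sca
Hunk 3: at line 3 remove [nyoh,pndv] add [kepp,vzh,nxi] -> 11 lines: qnkje zlq gjr qvl kepp vzh nxi rmtzw cpwe rbvdf sca
Final line 1: qnkje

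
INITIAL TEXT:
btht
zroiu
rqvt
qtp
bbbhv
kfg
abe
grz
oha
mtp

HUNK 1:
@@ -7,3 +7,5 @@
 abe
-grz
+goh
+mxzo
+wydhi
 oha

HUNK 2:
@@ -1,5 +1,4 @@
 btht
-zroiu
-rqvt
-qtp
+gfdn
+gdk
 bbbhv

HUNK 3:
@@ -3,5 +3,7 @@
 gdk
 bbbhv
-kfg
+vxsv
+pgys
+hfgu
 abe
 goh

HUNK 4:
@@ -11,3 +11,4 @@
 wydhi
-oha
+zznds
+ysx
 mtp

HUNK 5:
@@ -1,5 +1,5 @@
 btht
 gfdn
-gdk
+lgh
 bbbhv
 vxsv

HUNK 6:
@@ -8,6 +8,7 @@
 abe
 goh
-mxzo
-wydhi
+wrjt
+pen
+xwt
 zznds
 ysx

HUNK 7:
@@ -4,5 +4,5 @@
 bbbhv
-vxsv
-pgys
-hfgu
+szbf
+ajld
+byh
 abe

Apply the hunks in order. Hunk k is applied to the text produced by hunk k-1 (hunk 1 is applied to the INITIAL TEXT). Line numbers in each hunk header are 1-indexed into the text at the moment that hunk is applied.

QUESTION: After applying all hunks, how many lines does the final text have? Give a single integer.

Hunk 1: at line 7 remove [grz] add [goh,mxzo,wydhi] -> 12 lines: btht zroiu rqvt qtp bbbhv kfg abe goh mxzo wydhi oha mtp
Hunk 2: at line 1 remove [zroiu,rqvt,qtp] add [gfdn,gdk] -> 11 lines: btht gfdn gdk bbbhv kfg abe goh mxzo wydhi oha mtp
Hunk 3: at line 3 remove [kfg] add [vxsv,pgys,hfgu] -> 13 lines: btht gfdn gdk bbbhv vxsv pgys hfgu abe goh mxzo wydhi oha mtp
Hunk 4: at line 11 remove [oha] add [zznds,ysx] -> 14 lines: btht gfdn gdk bbbhv vxsv pgys hfgu abe goh mxzo wydhi zznds ysx mtp
Hunk 5: at line 1 remove [gdk] add [lgh] -> 14 lines: btht gfdn lgh bbbhv vxsv pgys hfgu abe goh mxzo wydhi zznds ysx mtp
Hunk 6: at line 8 remove [mxzo,wydhi] add [wrjt,pen,xwt] -> 15 lines: btht gfdn lgh bbbhv vxsv pgys hfgu abe goh wrjt pen xwt zznds ysx mtp
Hunk 7: at line 4 remove [vxsv,pgys,hfgu] add [szbf,ajld,byh] -> 15 lines: btht gfdn lgh bbbhv szbf ajld byh abe goh wrjt pen xwt zznds ysx mtp
Final line count: 15

Answer: 15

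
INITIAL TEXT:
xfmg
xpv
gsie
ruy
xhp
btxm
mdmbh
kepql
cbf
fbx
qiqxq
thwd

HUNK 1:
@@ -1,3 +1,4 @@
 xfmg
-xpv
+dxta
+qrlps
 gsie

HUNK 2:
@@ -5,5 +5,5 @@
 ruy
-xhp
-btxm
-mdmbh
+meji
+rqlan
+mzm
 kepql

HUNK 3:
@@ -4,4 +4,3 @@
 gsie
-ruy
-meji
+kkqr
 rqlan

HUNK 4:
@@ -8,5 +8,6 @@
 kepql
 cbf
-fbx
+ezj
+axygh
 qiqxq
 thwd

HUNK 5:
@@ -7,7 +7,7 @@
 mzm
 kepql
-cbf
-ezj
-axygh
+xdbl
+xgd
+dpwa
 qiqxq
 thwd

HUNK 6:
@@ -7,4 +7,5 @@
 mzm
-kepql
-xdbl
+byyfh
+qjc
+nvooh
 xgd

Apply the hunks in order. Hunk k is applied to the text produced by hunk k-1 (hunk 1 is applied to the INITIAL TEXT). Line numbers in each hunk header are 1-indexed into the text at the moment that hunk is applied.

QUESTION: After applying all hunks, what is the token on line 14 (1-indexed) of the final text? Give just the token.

Hunk 1: at line 1 remove [xpv] add [dxta,qrlps] -> 13 lines: xfmg dxta qrlps gsie ruy xhp btxm mdmbh kepql cbf fbx qiqxq thwd
Hunk 2: at line 5 remove [xhp,btxm,mdmbh] add [meji,rqlan,mzm] -> 13 lines: xfmg dxta qrlps gsie ruy meji rqlan mzm kepql cbf fbx qiqxq thwd
Hunk 3: at line 4 remove [ruy,meji] add [kkqr] -> 12 lines: xfmg dxta qrlps gsie kkqr rqlan mzm kepql cbf fbx qiqxq thwd
Hunk 4: at line 8 remove [fbx] add [ezj,axygh] -> 13 lines: xfmg dxta qrlps gsie kkqr rqlan mzm kepql cbf ezj axygh qiqxq thwd
Hunk 5: at line 7 remove [cbf,ezj,axygh] add [xdbl,xgd,dpwa] -> 13 lines: xfmg dxta qrlps gsie kkqr rqlan mzm kepql xdbl xgd dpwa qiqxq thwd
Hunk 6: at line 7 remove [kepql,xdbl] add [byyfh,qjc,nvooh] -> 14 lines: xfmg dxta qrlps gsie kkqr rqlan mzm byyfh qjc nvooh xgd dpwa qiqxq thwd
Final line 14: thwd

Answer: thwd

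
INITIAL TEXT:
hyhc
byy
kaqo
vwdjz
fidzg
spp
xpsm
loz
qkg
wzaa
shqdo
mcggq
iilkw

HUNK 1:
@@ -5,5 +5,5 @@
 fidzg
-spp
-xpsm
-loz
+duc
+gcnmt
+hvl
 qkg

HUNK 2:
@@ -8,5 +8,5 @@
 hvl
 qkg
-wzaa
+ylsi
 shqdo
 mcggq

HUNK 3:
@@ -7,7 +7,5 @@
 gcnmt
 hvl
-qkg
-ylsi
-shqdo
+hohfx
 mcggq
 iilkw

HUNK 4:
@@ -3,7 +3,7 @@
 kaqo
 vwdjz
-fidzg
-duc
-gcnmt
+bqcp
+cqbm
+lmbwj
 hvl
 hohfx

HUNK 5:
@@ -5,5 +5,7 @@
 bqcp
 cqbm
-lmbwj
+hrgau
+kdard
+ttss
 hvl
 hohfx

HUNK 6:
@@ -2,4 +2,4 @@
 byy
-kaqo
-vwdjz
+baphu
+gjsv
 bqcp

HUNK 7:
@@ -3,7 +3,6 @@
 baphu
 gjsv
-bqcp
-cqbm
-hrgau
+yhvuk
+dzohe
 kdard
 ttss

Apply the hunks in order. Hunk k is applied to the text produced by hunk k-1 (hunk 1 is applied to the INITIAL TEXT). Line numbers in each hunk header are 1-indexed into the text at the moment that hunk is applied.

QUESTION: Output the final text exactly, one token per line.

Hunk 1: at line 5 remove [spp,xpsm,loz] add [duc,gcnmt,hvl] -> 13 lines: hyhc byy kaqo vwdjz fidzg duc gcnmt hvl qkg wzaa shqdo mcggq iilkw
Hunk 2: at line 8 remove [wzaa] add [ylsi] -> 13 lines: hyhc byy kaqo vwdjz fidzg duc gcnmt hvl qkg ylsi shqdo mcggq iilkw
Hunk 3: at line 7 remove [qkg,ylsi,shqdo] add [hohfx] -> 11 lines: hyhc byy kaqo vwdjz fidzg duc gcnmt hvl hohfx mcggq iilkw
Hunk 4: at line 3 remove [fidzg,duc,gcnmt] add [bqcp,cqbm,lmbwj] -> 11 lines: hyhc byy kaqo vwdjz bqcp cqbm lmbwj hvl hohfx mcggq iilkw
Hunk 5: at line 5 remove [lmbwj] add [hrgau,kdard,ttss] -> 13 lines: hyhc byy kaqo vwdjz bqcp cqbm hrgau kdard ttss hvl hohfx mcggq iilkw
Hunk 6: at line 2 remove [kaqo,vwdjz] add [baphu,gjsv] -> 13 lines: hyhc byy baphu gjsv bqcp cqbm hrgau kdard ttss hvl hohfx mcggq iilkw
Hunk 7: at line 3 remove [bqcp,cqbm,hrgau] add [yhvuk,dzohe] -> 12 lines: hyhc byy baphu gjsv yhvuk dzohe kdard ttss hvl hohfx mcggq iilkw

Answer: hyhc
byy
baphu
gjsv
yhvuk
dzohe
kdard
ttss
hvl
hohfx
mcggq
iilkw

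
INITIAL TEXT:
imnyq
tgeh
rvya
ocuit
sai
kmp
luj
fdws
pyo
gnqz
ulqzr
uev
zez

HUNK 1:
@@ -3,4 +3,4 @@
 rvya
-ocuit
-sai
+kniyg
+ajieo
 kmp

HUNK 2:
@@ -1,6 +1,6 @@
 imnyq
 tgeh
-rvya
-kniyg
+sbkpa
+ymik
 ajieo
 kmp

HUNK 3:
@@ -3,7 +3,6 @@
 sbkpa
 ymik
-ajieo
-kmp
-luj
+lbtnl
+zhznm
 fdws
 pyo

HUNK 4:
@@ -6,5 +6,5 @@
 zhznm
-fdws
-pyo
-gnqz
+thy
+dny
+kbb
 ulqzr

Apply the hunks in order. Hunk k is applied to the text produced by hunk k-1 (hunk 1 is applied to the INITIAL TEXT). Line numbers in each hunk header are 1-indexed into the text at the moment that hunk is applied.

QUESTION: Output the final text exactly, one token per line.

Answer: imnyq
tgeh
sbkpa
ymik
lbtnl
zhznm
thy
dny
kbb
ulqzr
uev
zez

Derivation:
Hunk 1: at line 3 remove [ocuit,sai] add [kniyg,ajieo] -> 13 lines: imnyq tgeh rvya kniyg ajieo kmp luj fdws pyo gnqz ulqzr uev zez
Hunk 2: at line 1 remove [rvya,kniyg] add [sbkpa,ymik] -> 13 lines: imnyq tgeh sbkpa ymik ajieo kmp luj fdws pyo gnqz ulqzr uev zez
Hunk 3: at line 3 remove [ajieo,kmp,luj] add [lbtnl,zhznm] -> 12 lines: imnyq tgeh sbkpa ymik lbtnl zhznm fdws pyo gnqz ulqzr uev zez
Hunk 4: at line 6 remove [fdws,pyo,gnqz] add [thy,dny,kbb] -> 12 lines: imnyq tgeh sbkpa ymik lbtnl zhznm thy dny kbb ulqzr uev zez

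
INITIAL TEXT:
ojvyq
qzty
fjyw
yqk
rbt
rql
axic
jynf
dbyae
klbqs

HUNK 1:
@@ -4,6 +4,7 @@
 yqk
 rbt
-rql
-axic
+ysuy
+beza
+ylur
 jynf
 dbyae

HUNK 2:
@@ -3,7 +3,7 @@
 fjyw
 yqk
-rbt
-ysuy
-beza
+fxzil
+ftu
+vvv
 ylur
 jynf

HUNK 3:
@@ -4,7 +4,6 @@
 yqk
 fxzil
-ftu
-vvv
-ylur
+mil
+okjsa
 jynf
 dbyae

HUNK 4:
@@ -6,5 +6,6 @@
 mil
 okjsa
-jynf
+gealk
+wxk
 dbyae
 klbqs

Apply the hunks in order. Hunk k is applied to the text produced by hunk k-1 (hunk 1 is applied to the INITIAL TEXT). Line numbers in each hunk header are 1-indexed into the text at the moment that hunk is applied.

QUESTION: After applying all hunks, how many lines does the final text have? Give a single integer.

Hunk 1: at line 4 remove [rql,axic] add [ysuy,beza,ylur] -> 11 lines: ojvyq qzty fjyw yqk rbt ysuy beza ylur jynf dbyae klbqs
Hunk 2: at line 3 remove [rbt,ysuy,beza] add [fxzil,ftu,vvv] -> 11 lines: ojvyq qzty fjyw yqk fxzil ftu vvv ylur jynf dbyae klbqs
Hunk 3: at line 4 remove [ftu,vvv,ylur] add [mil,okjsa] -> 10 lines: ojvyq qzty fjyw yqk fxzil mil okjsa jynf dbyae klbqs
Hunk 4: at line 6 remove [jynf] add [gealk,wxk] -> 11 lines: ojvyq qzty fjyw yqk fxzil mil okjsa gealk wxk dbyae klbqs
Final line count: 11

Answer: 11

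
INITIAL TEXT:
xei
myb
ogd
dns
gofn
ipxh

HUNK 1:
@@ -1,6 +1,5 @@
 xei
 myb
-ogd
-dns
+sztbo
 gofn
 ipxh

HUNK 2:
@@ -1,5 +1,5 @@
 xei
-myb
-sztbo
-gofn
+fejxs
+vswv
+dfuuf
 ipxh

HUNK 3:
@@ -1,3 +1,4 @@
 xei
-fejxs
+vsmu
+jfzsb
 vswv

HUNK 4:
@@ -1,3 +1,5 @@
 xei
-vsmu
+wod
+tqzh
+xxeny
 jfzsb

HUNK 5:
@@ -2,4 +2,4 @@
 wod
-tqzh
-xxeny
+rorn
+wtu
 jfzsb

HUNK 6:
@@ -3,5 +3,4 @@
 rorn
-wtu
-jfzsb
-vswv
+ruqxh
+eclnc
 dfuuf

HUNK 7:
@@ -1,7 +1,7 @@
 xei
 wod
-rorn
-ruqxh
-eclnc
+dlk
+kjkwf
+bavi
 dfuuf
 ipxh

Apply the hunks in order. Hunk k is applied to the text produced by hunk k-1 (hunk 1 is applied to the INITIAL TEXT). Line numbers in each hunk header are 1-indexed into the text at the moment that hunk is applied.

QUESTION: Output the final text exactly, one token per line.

Answer: xei
wod
dlk
kjkwf
bavi
dfuuf
ipxh

Derivation:
Hunk 1: at line 1 remove [ogd,dns] add [sztbo] -> 5 lines: xei myb sztbo gofn ipxh
Hunk 2: at line 1 remove [myb,sztbo,gofn] add [fejxs,vswv,dfuuf] -> 5 lines: xei fejxs vswv dfuuf ipxh
Hunk 3: at line 1 remove [fejxs] add [vsmu,jfzsb] -> 6 lines: xei vsmu jfzsb vswv dfuuf ipxh
Hunk 4: at line 1 remove [vsmu] add [wod,tqzh,xxeny] -> 8 lines: xei wod tqzh xxeny jfzsb vswv dfuuf ipxh
Hunk 5: at line 2 remove [tqzh,xxeny] add [rorn,wtu] -> 8 lines: xei wod rorn wtu jfzsb vswv dfuuf ipxh
Hunk 6: at line 3 remove [wtu,jfzsb,vswv] add [ruqxh,eclnc] -> 7 lines: xei wod rorn ruqxh eclnc dfuuf ipxh
Hunk 7: at line 1 remove [rorn,ruqxh,eclnc] add [dlk,kjkwf,bavi] -> 7 lines: xei wod dlk kjkwf bavi dfuuf ipxh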